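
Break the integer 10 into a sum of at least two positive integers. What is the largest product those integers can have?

Fill P[k] for k=2..10: at each k try every first piece i and multiply by the better of (k−i) uncut or P[k−i].
P[2] = 1·max(1,0) = 1·1 = 1
P[3] = 1·max(2,1) = 1·2 = 2
P[4] = 2·max(2,1) = 2·2 = 4
P[5] = 2·max(3,2) = 2·3 = 6
P[6] = 3·max(3,2) = 3·3 = 9
P[7] = 2·max(5,6) = 2·6 = 12
P[8] = 2·max(6,9) = 2·9 = 18
P[9] = 3·max(6,9) = 3·9 = 27
P[10] = 2·max(8,18) = 2·18 = 36
One optimal split: 3 + 3 + 2 + 2; product 3·3·2·2 = 36.

36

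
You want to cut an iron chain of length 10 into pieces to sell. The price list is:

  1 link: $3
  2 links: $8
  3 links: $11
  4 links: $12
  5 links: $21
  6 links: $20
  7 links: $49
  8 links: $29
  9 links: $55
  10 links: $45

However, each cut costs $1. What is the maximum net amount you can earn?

59

Build r[k] bottom-up: r[k] = max over allowed piece i of (p[i] + r[k−i]) − 1 per cut.
r[1] = 3
r[2] = max(3+3-1, 8+0) = 8
r[3] = max(3+8-1, 8+3-1, 11+0) = 11
r[4] = max(3+11-1, 8+8-1, 11+3-1, 12+0) = 15
r[5] = max(3+15-1, 8+11-1, 11+8-1, 12+3-1, 21+0) = 21
r[6] = max(3+21-1, 8+15-1, 11+11-1, 12+8-1, 21+3-1, 20+0) = 23
r[7] = max(3+23-1, 8+21-1, 11+15-1, …, 20+3-1, 49+0) = 49
r[8] = max(3+49-1, 8+23-1, 11+21-1, …, 49+3-1, 29+0) = 51
r[9] = max(3+51-1, 8+49-1, 11+23-1, …, 29+3-1, 55+0) = 56
r[10] = max(3+56-1, 8+51-1, 11+49-1, …, 55+3-1, 45+0) = 59
One optimal plan: pieces 7 + 3 (1 cut) → $60 − $1 = $59.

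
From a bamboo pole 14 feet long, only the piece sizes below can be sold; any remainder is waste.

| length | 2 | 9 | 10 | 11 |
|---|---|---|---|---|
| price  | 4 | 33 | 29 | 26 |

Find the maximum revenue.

Let best[k] be the best obtainable value from length k. For each k, try every first piece i and keep the best of price[i] + best[k−i].
best[1] = 0
best[2] = 4
best[3] = 4
best[4] = 8  (first piece 2, then best[2]=4)
best[5] = 8
best[6] = 12  (first piece 2, then best[4]=8)
best[7] = 12
best[8] = 16  (first piece 2, then best[6]=12)
best[9] = max(4+12, 33+0) = 33
best[10] = max(4+16, 33+0, 29+0) = 33
best[11] = max(4+33, 33+4, 29+0, 26+0) = 37
best[12] = max(4+33, 33+4, 29+4, 26+0) = 37
best[13] = max(4+37, 33+8, 29+4, 26+4) = 41
best[14] = max(4+37, 33+8, 29+8, 26+4) = 41
One optimal cutting: pieces 9 + 2 + 2 with 1 foot of scrap → $41.

41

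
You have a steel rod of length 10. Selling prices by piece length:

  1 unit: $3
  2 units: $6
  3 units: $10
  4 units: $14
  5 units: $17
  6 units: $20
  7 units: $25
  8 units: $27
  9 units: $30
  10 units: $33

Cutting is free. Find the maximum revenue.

35

Let R[k] be the best obtainable value from length k. For each k, try every first piece i and keep the best of price[i] + R[k−i].
R[1] = 3
R[2] = 6  (first piece 1, then R[1]=3)
R[3] = 10
R[4] = 14
R[5] = 17  (first piece 1, then R[4]=14)
R[6] = 20  (first piece 1, then R[5]=17)
R[7] = 25
R[8] = 28  (first piece 1, then R[7]=25)
R[9] = 31  (first piece 1, then R[8]=28)
R[10] = 35  (first piece 3, then R[7]=25)
One optimal cutting: 7 + 3 → $25 + $10 = $35.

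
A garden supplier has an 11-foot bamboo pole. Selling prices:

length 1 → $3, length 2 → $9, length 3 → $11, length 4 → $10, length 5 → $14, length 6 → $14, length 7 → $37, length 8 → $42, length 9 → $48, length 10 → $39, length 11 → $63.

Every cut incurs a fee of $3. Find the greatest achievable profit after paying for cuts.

63

Consider every possible first cut. v[k] is the best of p[i]+v[k−i] over all sellable i≤k, charging 3 whenever i<k.
v[1] = 3
v[2] = 9
v[3] = 11
v[4] = 15  (first piece 2, then v[2]=9)
v[5] = 17  (first piece 2, then v[3]=11)
v[6] = 21  (first piece 2, then v[4]=15)
v[7] = 37
v[8] = 42
v[9] = 48
v[10] = 48  (first piece 1, then v[9]=48)
v[11] = 63
Best is to make no cuts and sell whole for $63.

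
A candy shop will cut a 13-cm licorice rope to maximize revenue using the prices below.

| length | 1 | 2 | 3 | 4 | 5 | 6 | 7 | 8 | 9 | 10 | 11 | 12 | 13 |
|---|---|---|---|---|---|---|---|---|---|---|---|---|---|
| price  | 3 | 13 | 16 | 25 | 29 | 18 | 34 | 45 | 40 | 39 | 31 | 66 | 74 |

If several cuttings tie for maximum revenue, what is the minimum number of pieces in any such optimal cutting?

5

Build r[k] bottom-up: r[k] = max over allowed piece i of (p[i] + r[k−i]).
r[1] = 3
r[2] = 13
r[3] = 16  (first piece 1, then r[2]=13)
r[4] = 26  (first piece 2, then r[2]=13)
r[5] = 29  (first piece 1, then r[4]=26)
r[6] = 39  (first piece 2, then r[4]=26)
r[7] = 42  (first piece 1, then r[6]=39)
r[8] = 52  (first piece 2, then r[6]=39)
r[9] = 55  (first piece 1, then r[8]=52)
r[10] = 65  (first piece 2, then r[8]=52)
r[11] = 68  (first piece 1, then r[10]=65)
r[12] = 78  (first piece 2, then r[10]=65)
r[13] = 81  (first piece 1, then r[12]=78)
Maximum revenue is ¢81.
Now minimize piece count subject to staying optimal: for each k, pieces[k] = 1 + min over i with p[i]+r[k−i]=r[k] of pieces[k−i].
pieces[10] = 5
pieces[11] = 4
pieces[12] = 6
pieces[13] = 5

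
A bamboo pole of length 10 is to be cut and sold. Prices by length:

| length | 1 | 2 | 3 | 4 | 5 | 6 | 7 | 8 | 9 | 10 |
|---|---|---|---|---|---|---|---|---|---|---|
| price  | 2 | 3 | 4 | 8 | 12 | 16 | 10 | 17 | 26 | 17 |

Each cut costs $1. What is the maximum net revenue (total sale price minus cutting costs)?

27

Let net[k] be the best obtainable value from length k. For each k, try every first piece i and keep the best of price[i] + net[k−i] minus the 1 cut fee when i<k.
net[1] = 2
net[2] = max(2+2-1, 3+0) = 3
net[3] = max(2+3-1, 3+2-1, 4+0) = 4
net[4] = max(2+4-1, 3+3-1, 4+2-1, 8+0) = 8
net[5] = max(2+8-1, 3+4-1, 4+3-1, 8+2-1, 12+0) = 12
net[6] = max(2+12-1, 3+8-1, 4+4-1, 8+3-1, 12+2-1, 16+0) = 16
net[7] = max(2+16-1, 3+12-1, 4+8-1, …, 16+2-1, 10+0) = 17
net[8] = max(2+17-1, 3+16-1, 4+12-1, …, 10+2-1, 17+0) = 18
net[9] = max(2+18-1, 3+17-1, 4+16-1, …, 17+2-1, 26+0) = 26
net[10] = max(2+26-1, 3+18-1, 4+17-1, …, 26+2-1, 17+0) = 27
One optimal plan: pieces 9 + 1 (1 cut) → $28 − $1 = $27.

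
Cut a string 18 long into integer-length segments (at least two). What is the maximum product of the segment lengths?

Let prod[k] be the best product for length k (with at least one cut). For each first piece i, the rest contributes max(k−i, prod[k−i]).
prod[2] = 1×max(1,0) = 1×1 = 1
prod[3] = 1×max(2,1) = 1×2 = 2
prod[4] = 2×max(2,1) = 2×2 = 4
prod[5] = 2×max(3,2) = 2×3 = 6
prod[6] = 3×max(3,2) = 3×3 = 9
prod[7] = 2×max(5,6) = 2×6 = 12
prod[8] = 2×max(6,9) = 2×9 = 18
prod[9] = 3×max(6,9) = 3×9 = 27
prod[10] = 2×max(8,18) = 2×18 = 36
prod[11] = 2×max(9,27) = 2×27 = 54
prod[12] = 3×max(9,27) = 3×27 = 81
prod[13] = 2×max(11,54) = 2×54 = 108
prod[14] = 2×max(12,81) = 2×81 = 162
prod[15] = 3×max(12,81) = 3×81 = 243
prod[16] = 2×max(14,162) = 2×162 = 324
prod[17] = 2×max(15,243) = 2×243 = 486
prod[18] = 3×max(15,243) = 3×243 = 729
One optimal split: 3 + 3 + 3 + 3 + 3 + 3; product 3×3×3×3×3×3 = 729.

729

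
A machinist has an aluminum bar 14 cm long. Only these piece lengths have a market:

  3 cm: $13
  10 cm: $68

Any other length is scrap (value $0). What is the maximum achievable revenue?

81

Build best[k] bottom-up: best[k] = max over allowed piece i of (p[i] + best[k−i]).
best[1] = 0
best[2] = 0
best[3] = 13
best[4] = 13
best[5] = 13
best[6] = 26  (first piece 3, then best[3]=13)
best[7] = 26
best[8] = 26
best[9] = 39  (first piece 3, then best[6]=26)
best[10] = 68
best[11] = 68
best[12] = 68
best[13] = 81  (first piece 3, then best[10]=68)
best[14] = 81
One optimal cutting: pieces 10 + 3 with 1 cm of scrap → $81.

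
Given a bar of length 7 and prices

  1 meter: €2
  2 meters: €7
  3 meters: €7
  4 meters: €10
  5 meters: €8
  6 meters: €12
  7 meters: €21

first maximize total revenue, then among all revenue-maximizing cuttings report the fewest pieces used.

Build r[k] bottom-up: r[k] = max over allowed piece i of (p[i] + r[k−i]).
r[1] = 2
r[2] = 7
r[3] = 9  (first piece 1, then r[2]=7)
r[4] = 14  (first piece 2, then r[2]=7)
r[5] = 16  (first piece 1, then r[4]=14)
r[6] = 21  (first piece 2, then r[4]=14)
r[7] = 23  (first piece 1, then r[6]=21)
Maximum revenue is €23.
Now minimize piece count subject to staying optimal: for each k, pieces[k] = 1 + min over i with p[i]+r[k−i]=r[k] of pieces[k−i].
pieces[4] = 2
pieces[5] = 3
pieces[6] = 3
pieces[7] = 4

4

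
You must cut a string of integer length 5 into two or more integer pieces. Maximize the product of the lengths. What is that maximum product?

Let P[k] be the best product for length k (with at least one cut). For each first piece i, the rest contributes max(k−i, P[k−i]).
P[2] = 1*max(1,0) = 1*1 = 1
P[3] = 1*max(2,1) = 1*2 = 2
P[4] = 2*max(2,1) = 2*2 = 4
P[5] = 2*max(3,2) = 2*3 = 6
One optimal split: 3 + 2; product 3*2 = 6.

6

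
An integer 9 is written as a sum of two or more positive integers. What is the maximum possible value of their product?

Fill P[k] for k=2..9: at each k try every first piece i and multiply by the better of (k−i) uncut or P[k−i].
Small cases: P[2]=1, P[3]=2.
P[4] = 2×max(2,1) = 2×2 = 4
P[5] = 2×max(3,2) = 2×3 = 6
P[6] = 3×max(3,2) = 3×3 = 9
P[7] = 2×max(5,6) = 2×6 = 12
P[8] = 2×max(6,9) = 2×9 = 18
P[9] = 3×max(6,9) = 3×9 = 27
One optimal split: 3 + 3 + 3; product 3×3×3 = 27.

27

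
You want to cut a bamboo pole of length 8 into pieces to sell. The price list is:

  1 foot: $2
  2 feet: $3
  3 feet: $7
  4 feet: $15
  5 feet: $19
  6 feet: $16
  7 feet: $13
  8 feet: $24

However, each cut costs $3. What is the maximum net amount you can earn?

Consider every possible first cut. net[k] is the best of p[i]+net[k−i] over all sellable i≤k, charging 3 whenever i<k.
net[1] = 2
net[2] = max(2+2-3, 3+0) = 3
net[3] = max(2+3-3, 3+2-3, 7+0) = 7
net[4] = max(2+7-3, 3+3-3, 7+2-3, 15+0) = 15
net[5] = max(2+15-3, 3+7-3, 7+3-3, 15+2-3, 19+0) = 19
net[6] = max(2+19-3, 3+15-3, 7+7-3, 15+3-3, 19+2-3, 16+0) = 18
net[7] = max(2+18-3, 3+19-3, 7+15-3, …, 16+2-3, 13+0) = 19
net[8] = max(2+19-3, 3+18-3, 7+19-3, …, 13+2-3, 24+0) = 27
One optimal plan: pieces 4 + 4 (1 cut) → $30 − $3 = $27.

27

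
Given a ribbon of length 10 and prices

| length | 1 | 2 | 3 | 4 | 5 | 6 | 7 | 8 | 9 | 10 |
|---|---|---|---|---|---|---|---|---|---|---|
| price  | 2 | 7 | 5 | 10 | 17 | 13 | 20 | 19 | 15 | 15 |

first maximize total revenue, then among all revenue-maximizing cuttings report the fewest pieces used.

5

Consider every possible first cut. r[k] is the best of p[i]+r[k−i] over all sellable i≤k.
r[1] = 2
r[2] = max(2+2, 7+0) = 7
r[3] = max(2+7, 7+2, 5+0) = 9
r[4] = max(2+9, 7+7, 5+2, 10+0) = 14
r[5] = max(2+14, 7+9, 5+7, 10+2, 17+0) = 17
r[6] = max(2+17, 7+14, 5+9, 10+7, 17+2, 13+0) = 21
r[7] = max(2+21, 7+17, 5+14, …, 13+2, 20+0) = 24
r[8] = max(2+24, 7+21, 5+17, …, 20+2, 19+0) = 28
r[9] = max(2+28, 7+24, 5+21, …, 19+2, 15+0) = 31
r[10] = max(2+31, 7+28, 5+24, …, 15+2, 15+0) = 35
Maximum revenue is ¢35.
Now minimize piece count subject to staying optimal: for each k, pieces[k] = 1 + min over i with p[i]+r[k−i]=r[k] of pieces[k−i].
pieces[7] = 2
pieces[8] = 4
pieces[9] = 3
pieces[10] = 5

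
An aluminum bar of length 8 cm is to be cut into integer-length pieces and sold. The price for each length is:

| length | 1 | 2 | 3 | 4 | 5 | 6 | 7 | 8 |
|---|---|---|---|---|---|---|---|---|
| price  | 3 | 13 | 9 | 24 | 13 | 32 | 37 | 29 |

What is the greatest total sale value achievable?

52

Consider every possible first cut. R[k] is the best of p[i]+R[k−i] over all sellable i≤k.
R[1] = 3
R[2] = max(3+3, 13+0) = 13
R[3] = max(3+13, 13+3, 9+0) = 16
R[4] = max(3+16, 13+13, 9+3, 24+0) = 26
R[5] = max(3+26, 13+16, 9+13, 24+3, 13+0) = 29
R[6] = max(3+29, 13+26, 9+16, 24+13, 13+3, 32+0) = 39
R[7] = max(3+39, 13+29, 9+26, …, 32+3, 37+0) = 42
R[8] = max(3+42, 13+39, 9+29, …, 37+3, 29+0) = 52
One optimal cutting: 2 + 2 + 2 + 2 → $13 + $13 + $13 + $13 = $52.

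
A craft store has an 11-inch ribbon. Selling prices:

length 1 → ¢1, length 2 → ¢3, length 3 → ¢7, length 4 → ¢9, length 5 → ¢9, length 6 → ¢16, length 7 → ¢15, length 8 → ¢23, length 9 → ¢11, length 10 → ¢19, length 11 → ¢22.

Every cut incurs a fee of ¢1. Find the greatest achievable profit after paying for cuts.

29

Build r[k] bottom-up: r[k] = max over allowed piece i of (p[i] + r[k−i]) − 1 per cut.
r[1] = 1
r[2] = 3
r[3] = 7
r[4] = 9
r[5] = 9  (first piece 1, then r[4]=9)
r[6] = 16
r[7] = 16  (first piece 1, then r[6]=16)
r[8] = 23
r[9] = 23  (first piece 1, then r[8]=23)
r[10] = 25  (first piece 2, then r[8]=23)
r[11] = 29  (first piece 3, then r[8]=23)
One optimal plan: pieces 8 + 3 (1 cut) → ¢30 − ¢1 = ¢29.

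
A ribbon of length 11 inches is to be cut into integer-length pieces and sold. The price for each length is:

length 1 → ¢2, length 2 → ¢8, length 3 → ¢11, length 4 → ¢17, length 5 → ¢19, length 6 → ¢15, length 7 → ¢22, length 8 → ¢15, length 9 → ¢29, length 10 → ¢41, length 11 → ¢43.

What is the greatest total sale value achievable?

Build R[k] bottom-up: R[k] = max over allowed piece i of (p[i] + R[k−i]).
R[1] = 2
R[2] = max(2+2, 8+0) = 8
R[3] = max(2+8, 8+2, 11+0) = 11
R[4] = max(2+11, 8+8, 11+2, 17+0) = 17
R[5] = max(2+17, 8+11, 11+8, 17+2, 19+0) = 19
R[6] = max(2+19, 8+17, 11+11, 17+8, 19+2, 15+0) = 25
R[7] = max(2+25, 8+19, 11+17, …, 15+2, 22+0) = 28
R[8] = max(2+28, 8+25, 11+19, …, 22+2, 15+0) = 34
R[9] = max(2+34, 8+28, 11+25, …, 15+2, 29+0) = 36
R[10] = max(2+36, 8+34, 11+28, …, 29+2, 41+0) = 42
R[11] = max(2+42, 8+36, 11+34, …, 41+2, 43+0) = 45
One optimal cutting: 4 + 4 + 3 → ¢17 + ¢17 + ¢11 = ¢45.

45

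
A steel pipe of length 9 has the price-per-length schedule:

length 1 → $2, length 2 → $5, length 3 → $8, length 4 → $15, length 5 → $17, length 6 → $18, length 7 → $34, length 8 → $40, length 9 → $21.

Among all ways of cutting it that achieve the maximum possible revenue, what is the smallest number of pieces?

Let r[k] be the best obtainable value from length k. For each k, try every first piece i and keep the best of price[i] + r[k−i].
r[1] = 2
r[2] = max(2+2, 5+0) = 5
r[3] = max(2+5, 5+2, 8+0) = 8
r[4] = max(2+8, 5+5, 8+2, 15+0) = 15
r[5] = max(2+15, 5+8, 8+5, 15+2, 17+0) = 17
r[6] = max(2+17, 5+15, 8+8, 15+5, 17+2, 18+0) = 20
r[7] = max(2+20, 5+17, 8+15, …, 18+2, 34+0) = 34
r[8] = max(2+34, 5+20, 8+17, …, 34+2, 40+0) = 40
r[9] = max(2+40, 5+34, 8+20, …, 40+2, 21+0) = 42
Maximum revenue is $42.
Now minimize piece count subject to staying optimal: for each k, pieces[k] = 1 + min over i with p[i]+r[k−i]=r[k] of pieces[k−i].
pieces[6] = 2
pieces[7] = 1
pieces[8] = 1
pieces[9] = 2

2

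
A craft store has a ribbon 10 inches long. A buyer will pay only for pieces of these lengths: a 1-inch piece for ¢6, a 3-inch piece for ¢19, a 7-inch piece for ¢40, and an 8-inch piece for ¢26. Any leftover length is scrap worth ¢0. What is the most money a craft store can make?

Consider every possible first cut. f[k] is the best of p[i]+f[k−i] over all sellable i≤k.
f[1] = 6
f[2] = 12  (first piece 1, then f[1]=6)
f[3] = max(6+12, 19+0) = 19
f[4] = max(6+19, 19+6) = 25
f[5] = max(6+25, 19+12) = 31
f[6] = max(6+31, 19+19) = 38
f[7] = max(6+38, 19+25, 40+0) = 44
f[8] = max(6+44, 19+31, 40+6, 26+0) = 50
f[9] = max(6+50, 19+38, 40+12, 26+6) = 57
f[10] = max(6+57, 19+44, 40+19, 26+12) = 63
One optimal cutting: 3 + 3 + 3 + 1 → ¢63.

63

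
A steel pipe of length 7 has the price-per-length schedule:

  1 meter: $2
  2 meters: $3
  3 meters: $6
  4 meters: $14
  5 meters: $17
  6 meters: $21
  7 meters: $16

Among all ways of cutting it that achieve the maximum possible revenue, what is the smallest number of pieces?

Consider every possible first cut. r[k] is the best of p[i]+r[k−i] over all sellable i≤k.
r[1] = 2
r[2] = 4  (first piece 1, then r[1]=2)
r[3] = 6  (first piece 1, then r[2]=4)
r[4] = 14
r[5] = 17
r[6] = 21
r[7] = 23  (first piece 1, then r[6]=21)
Maximum revenue is $23.
Now minimize piece count subject to staying optimal: for each k, pieces[k] = 1 + min over i with p[i]+r[k−i]=r[k] of pieces[k−i].
pieces[4] = 1
pieces[5] = 1
pieces[6] = 1
pieces[7] = 2

2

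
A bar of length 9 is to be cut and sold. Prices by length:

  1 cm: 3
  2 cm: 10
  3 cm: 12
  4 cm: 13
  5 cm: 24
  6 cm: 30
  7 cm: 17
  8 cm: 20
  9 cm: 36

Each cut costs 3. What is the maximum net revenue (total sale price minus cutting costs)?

39

Consider every possible first cut. v[k] is the best of p[i]+v[k−i] over all sellable i≤k, charging 3 whenever i<k.
v[1] = 3
v[2] = 10
v[3] = 12
v[4] = 17  (first piece 2, then v[2]=10)
v[5] = 24
v[6] = 30
v[7] = 31  (first piece 2, then v[5]=24)
v[8] = 37  (first piece 2, then v[6]=30)
v[9] = 39  (first piece 3, then v[6]=30)
One optimal plan: pieces 6 + 3 (1 cut) → 42 − 3 = 39.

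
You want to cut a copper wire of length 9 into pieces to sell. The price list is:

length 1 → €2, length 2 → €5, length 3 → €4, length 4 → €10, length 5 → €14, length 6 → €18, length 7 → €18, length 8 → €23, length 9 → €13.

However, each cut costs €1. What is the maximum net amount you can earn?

Consider every possible first cut. r[k] is the best of p[i]+r[k−i] over all sellable i≤k, charging 1 whenever i<k.
r[1] = 2
r[2] = max(2+2-1, 5+0) = 5
r[3] = max(2+5-1, 5+2-1, 4+0) = 6
r[4] = max(2+6-1, 5+5-1, 4+2-1, 10+0) = 10
r[5] = max(2+10-1, 5+6-1, 4+5-1, 10+2-1, 14+0) = 14
r[6] = max(2+14-1, 5+10-1, 4+6-1, 10+5-1, 14+2-1, 18+0) = 18
r[7] = max(2+18-1, 5+14-1, 4+10-1, …, 18+2-1, 18+0) = 19
r[8] = max(2+19-1, 5+18-1, 4+14-1, …, 18+2-1, 23+0) = 23
r[9] = max(2+23-1, 5+19-1, 4+18-1, …, 23+2-1, 13+0) = 24
One optimal plan: pieces 8 + 1 (1 cut) → €25 − €1 = €24.

24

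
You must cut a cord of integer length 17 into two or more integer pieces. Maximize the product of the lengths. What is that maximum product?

Define m[k] = max over 1≤i<k of i · max(k−i, m[k−i]); the inner max lets the remainder stay uncut if that's better.
m[2] = 1·max(1,0) = 1·1 = 1
m[3] = max(1·2, 2·1) = 2
m[4] = max(1·3, 2·2, 3·1) = 4
m[5] = max(1·4, 2·3, 3·2, 4·1) = 6
m[6] = max(1·6, 2·4, 3·3, 4·2, 5·1) = 9
m[7] = max(1·9, 2·6, 3·4, 4·3, 5·2, 6·1) = 12
m[8] = max(1·12, 2·9, 3·6, …, 6·2, 7·1) = 18
m[9] = max(1·18, 2·12, 3·9, …, 7·2, 8·1) = 27
m[10] = max(1·27, 2·18, 3·12, …, 8·2, 9·1) = 36
m[11] = max(1·36, 2·27, 3·18, …, 9·2, 10·1) = 54
m[12] = max(1·54, 2·36, 3·27, …, 10·2, 11·1) = 81
m[13] = max(1·81, 2·54, 3·36, …, 11·2, 12·1) = 108
m[14] = max(1·108, 2·81, 3·54, …, 12·2, 13·1) = 162
m[15] = max(1·162, 2·108, 3·81, …, 13·2, 14·1) = 243
m[16] = max(1·243, 2·162, 3·108, …, 14·2, 15·1) = 324
m[17] = max(1·324, 2·243, 3·162, …, 15·2, 16·1) = 486
One optimal split: 3 + 3 + 3 + 3 + 3 + 2; product 3·3·3·3·3·2 = 486.

486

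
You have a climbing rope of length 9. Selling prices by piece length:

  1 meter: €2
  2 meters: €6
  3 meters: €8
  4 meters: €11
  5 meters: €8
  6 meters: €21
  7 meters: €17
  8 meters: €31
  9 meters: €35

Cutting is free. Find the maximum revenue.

Consider every possible first cut. R[k] is the best of p[i]+R[k−i] over all sellable i≤k.
R[1] = 2
R[2] = max(2+2, 6+0) = 6
R[3] = max(2+6, 6+2, 8+0) = 8
R[4] = max(2+8, 6+6, 8+2, 11+0) = 12
R[5] = max(2+12, 6+8, 8+6, 11+2, 8+0) = 14
R[6] = max(2+14, 6+12, 8+8, 11+6, 8+2, 21+0) = 21
R[7] = max(2+21, 6+14, 8+12, …, 21+2, 17+0) = 23
R[8] = max(2+23, 6+21, 8+14, …, 17+2, 31+0) = 31
R[9] = max(2+31, 6+23, 8+21, …, 31+2, 35+0) = 35
Best is to sell the whole 9-meter piece uncut for €35.

35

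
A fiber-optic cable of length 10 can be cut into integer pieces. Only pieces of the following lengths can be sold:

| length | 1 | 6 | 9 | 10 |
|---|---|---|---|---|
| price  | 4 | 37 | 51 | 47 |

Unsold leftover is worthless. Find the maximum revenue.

55

Consider every possible first cut. r[k] is the best of p[i]+r[k−i] over all sellable i≤k.
r[1] = 4
r[2] = 8  (first piece 1, then r[1]=4)
r[3] = 12  (first piece 1, then r[2]=8)
r[4] = 16  (first piece 1, then r[3]=12)
r[5] = 20  (first piece 1, then r[4]=16)
r[6] = 37
r[7] = 41  (first piece 1, then r[6]=37)
r[8] = 45  (first piece 1, then r[7]=41)
r[9] = 51
r[10] = 55  (first piece 1, then r[9]=51)
One optimal cutting: 9 + 1 → $55.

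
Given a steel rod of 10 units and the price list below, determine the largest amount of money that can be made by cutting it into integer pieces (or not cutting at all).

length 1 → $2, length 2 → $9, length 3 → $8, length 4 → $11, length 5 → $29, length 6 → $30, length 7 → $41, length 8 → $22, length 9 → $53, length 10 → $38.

Build r[k] bottom-up: r[k] = max over allowed piece i of (p[i] + r[k−i]).
r[1] = 2
r[2] = 9
r[3] = 11  (first piece 1, then r[2]=9)
r[4] = 18  (first piece 2, then r[2]=9)
r[5] = 29
r[6] = 31  (first piece 1, then r[5]=29)
r[7] = 41
r[8] = 43  (first piece 1, then r[7]=41)
r[9] = 53
r[10] = 58  (first piece 5, then r[5]=29)
One optimal cutting: 5 + 5 → $29 + $29 = $58.

58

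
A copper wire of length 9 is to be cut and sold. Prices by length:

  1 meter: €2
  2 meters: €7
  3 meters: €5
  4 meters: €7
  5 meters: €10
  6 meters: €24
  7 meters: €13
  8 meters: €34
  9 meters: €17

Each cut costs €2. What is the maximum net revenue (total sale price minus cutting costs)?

34

Build net[k] bottom-up: net[k] = max over allowed piece i of (p[i] + net[k−i]) − 2 per cut.
net[1] = 2
net[2] = max(2+2-2, 7+0) = 7
net[3] = max(2+7-2, 7+2-2, 5+0) = 7
net[4] = max(2+7-2, 7+7-2, 5+2-2, 7+0) = 12
net[5] = max(2+12-2, 7+7-2, 5+7-2, 7+2-2, 10+0) = 12
net[6] = max(2+12-2, 7+12-2, 5+7-2, 7+7-2, 10+2-2, 24+0) = 24
net[7] = max(2+24-2, 7+12-2, 5+12-2, …, 24+2-2, 13+0) = 24
net[8] = max(2+24-2, 7+24-2, 5+12-2, …, 13+2-2, 34+0) = 34
net[9] = max(2+34-2, 7+24-2, 5+24-2, …, 34+2-2, 17+0) = 34
One optimal plan: pieces 8 + 1 (1 cut) → €36 − €2 = €34.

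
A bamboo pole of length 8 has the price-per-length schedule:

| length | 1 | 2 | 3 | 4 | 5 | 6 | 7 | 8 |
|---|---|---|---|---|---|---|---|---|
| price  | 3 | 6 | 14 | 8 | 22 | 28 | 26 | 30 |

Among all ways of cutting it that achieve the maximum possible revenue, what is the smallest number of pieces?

2

Let r[k] be the best obtainable value from length k. For each k, try every first piece i and keep the best of price[i] + r[k−i].
r[1] = 3
r[2] = 6  (first piece 1, then r[1]=3)
r[3] = 14
r[4] = 17  (first piece 1, then r[3]=14)
r[5] = 22
r[6] = 28  (first piece 3, then r[3]=14)
r[7] = 31  (first piece 1, then r[6]=28)
r[8] = 36  (first piece 3, then r[5]=22)
Maximum revenue is $36.
Now minimize piece count subject to staying optimal: for each k, pieces[k] = 1 + min over i with p[i]+r[k−i]=r[k] of pieces[k−i].
pieces[5] = 1
pieces[6] = 1
pieces[7] = 2
pieces[8] = 2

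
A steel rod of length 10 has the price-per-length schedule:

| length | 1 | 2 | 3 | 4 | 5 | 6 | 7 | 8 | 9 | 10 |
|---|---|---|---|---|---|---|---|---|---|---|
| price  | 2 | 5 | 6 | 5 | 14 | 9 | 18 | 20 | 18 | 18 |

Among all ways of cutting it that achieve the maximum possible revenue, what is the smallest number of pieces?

Build r[k] bottom-up: r[k] = max over allowed piece i of (p[i] + r[k−i]).
r[1] = 2
r[2] = max(2+2, 5+0) = 5
r[3] = max(2+5, 5+2, 6+0) = 7
r[4] = max(2+7, 5+5, 6+2, 5+0) = 10
r[5] = max(2+10, 5+7, 6+5, 5+2, 14+0) = 14
r[6] = max(2+14, 5+10, 6+7, 5+5, 14+2, 9+0) = 16
r[7] = max(2+16, 5+14, 6+10, …, 9+2, 18+0) = 19
r[8] = max(2+19, 5+16, 6+14, …, 18+2, 20+0) = 21
r[9] = max(2+21, 5+19, 6+16, …, 20+2, 18+0) = 24
r[10] = max(2+24, 5+21, 6+19, …, 18+2, 18+0) = 28
Maximum revenue is $28.
Now minimize piece count subject to staying optimal: for each k, pieces[k] = 1 + min over i with p[i]+r[k−i]=r[k] of pieces[k−i].
pieces[7] = 2
pieces[8] = 3
pieces[9] = 3
pieces[10] = 2

2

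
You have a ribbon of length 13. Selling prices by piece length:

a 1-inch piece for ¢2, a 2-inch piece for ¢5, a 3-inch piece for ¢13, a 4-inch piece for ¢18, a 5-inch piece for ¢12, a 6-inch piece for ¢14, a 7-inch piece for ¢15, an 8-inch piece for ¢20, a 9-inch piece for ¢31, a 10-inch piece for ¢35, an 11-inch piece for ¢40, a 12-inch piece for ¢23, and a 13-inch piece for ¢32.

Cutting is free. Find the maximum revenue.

57

Consider every possible first cut. r[k] is the best of p[i]+r[k−i] over all sellable i≤k.
r[1] = 2
r[2] = max(2+2, 5+0) = 5
r[3] = max(2+5, 5+2, 13+0) = 13
r[4] = max(2+13, 5+5, 13+2, 18+0) = 18
r[5] = max(2+18, 5+13, 13+5, 18+2, 12+0) = 20
r[6] = max(2+20, 5+18, 13+13, 18+5, 12+2, 14+0) = 26
r[7] = max(2+26, 5+20, 13+18, …, 14+2, 15+0) = 31
r[8] = max(2+31, 5+26, 13+20, …, 15+2, 20+0) = 36
r[9] = max(2+36, 5+31, 13+26, …, 20+2, 31+0) = 39
r[10] = max(2+39, 5+36, 13+31, …, 31+2, 35+0) = 44
r[11] = max(2+44, 5+39, 13+36, …, 35+2, 40+0) = 49
r[12] = max(2+49, 5+44, 13+39, …, 40+2, 23+0) = 54
r[13] = max(2+54, 5+49, 13+44, …, 23+2, 32+0) = 57
One optimal cutting: 4 + 3 + 3 + 3 → ¢18 + ¢13 + ¢13 + ¢13 = ¢57.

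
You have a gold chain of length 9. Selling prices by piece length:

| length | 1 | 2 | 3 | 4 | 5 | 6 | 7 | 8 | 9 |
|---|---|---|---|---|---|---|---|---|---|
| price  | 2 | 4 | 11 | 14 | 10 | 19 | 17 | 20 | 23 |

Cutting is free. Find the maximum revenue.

33

Consider every possible first cut. R[k] is the best of p[i]+R[k−i] over all sellable i≤k.
R[1] = 2
R[2] = max(2+2, 4+0) = 4
R[3] = max(2+4, 4+2, 11+0) = 11
R[4] = max(2+11, 4+4, 11+2, 14+0) = 14
R[5] = max(2+14, 4+11, 11+4, 14+2, 10+0) = 16
R[6] = max(2+16, 4+14, 11+11, 14+4, 10+2, 19+0) = 22
R[7] = max(2+22, 4+16, 11+14, …, 19+2, 17+0) = 25
R[8] = max(2+25, 4+22, 11+16, …, 17+2, 20+0) = 28
R[9] = max(2+28, 4+25, 11+22, …, 20+2, 23+0) = 33
One optimal cutting: 3 + 3 + 3 → $11 + $11 + $11 = $33.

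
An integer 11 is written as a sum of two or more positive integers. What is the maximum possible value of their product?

54

Define m[k] = max over 1≤i<k of i · max(k−i, m[k−i]); the inner max lets the remainder stay uncut if that's better.
m[2] = 1·max(1,0) = 1·1 = 1
m[3] = 1·max(2,1) = 1·2 = 2
m[4] = 2·max(2,1) = 2·2 = 4
m[5] = 2·max(3,2) = 2·3 = 6
m[6] = 3·max(3,2) = 3·3 = 9
m[7] = 2·max(5,6) = 2·6 = 12
m[8] = 2·max(6,9) = 2·9 = 18
m[9] = 3·max(6,9) = 3·9 = 27
m[10] = 2·max(8,18) = 2·18 = 36
m[11] = 2·max(9,27) = 2·27 = 54
One optimal split: 3 + 3 + 3 + 2; product 3·3·3·2 = 54.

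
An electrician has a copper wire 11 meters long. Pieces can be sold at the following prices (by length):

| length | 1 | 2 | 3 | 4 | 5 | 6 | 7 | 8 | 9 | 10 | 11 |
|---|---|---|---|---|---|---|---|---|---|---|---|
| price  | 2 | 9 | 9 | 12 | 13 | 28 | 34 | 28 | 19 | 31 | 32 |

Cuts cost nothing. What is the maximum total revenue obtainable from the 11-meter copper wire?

Consider every possible first cut. best[k] is the best of p[i]+best[k−i] over all sellable i≤k.
best[1] = 2
best[2] = max(2+2, 9+0) = 9
best[3] = max(2+9, 9+2, 9+0) = 11
best[4] = max(2+11, 9+9, 9+2, 12+0) = 18
best[5] = max(2+18, 9+11, 9+9, 12+2, 13+0) = 20
best[6] = max(2+20, 9+18, 9+11, 12+9, 13+2, 28+0) = 28
best[7] = max(2+28, 9+20, 9+18, …, 28+2, 34+0) = 34
best[8] = max(2+34, 9+28, 9+20, …, 34+2, 28+0) = 37
best[9] = max(2+37, 9+34, 9+28, …, 28+2, 19+0) = 43
best[10] = max(2+43, 9+37, 9+34, …, 19+2, 31+0) = 46
best[11] = max(2+46, 9+43, 9+37, …, 31+2, 32+0) = 52
One optimal cutting: 7 + 2 + 2 → €34 + €9 + €9 = €52.

52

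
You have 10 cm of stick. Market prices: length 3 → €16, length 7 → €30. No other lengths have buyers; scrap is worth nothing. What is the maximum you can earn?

Let f[k] be the best obtainable value from length k. For each k, try every first piece i and keep the best of price[i] + f[k−i].
f[1] = 0
f[2] = 0
f[3] = 16
f[4] = 16
f[5] = 16
f[6] = 32  (first piece 3, then f[3]=16)
f[7] = max(16+16, 30+0) = 32
f[8] = max(16+16, 30+0) = 32
f[9] = max(16+32, 30+0) = 48
f[10] = max(16+32, 30+16) = 48
One optimal cutting: pieces 3 + 3 + 3 with 1 cm of scrap → €48.

48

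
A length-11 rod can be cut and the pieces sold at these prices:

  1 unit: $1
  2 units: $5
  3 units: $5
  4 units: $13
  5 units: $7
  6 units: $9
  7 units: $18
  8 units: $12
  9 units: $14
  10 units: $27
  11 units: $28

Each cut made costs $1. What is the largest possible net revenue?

Consider every possible first cut. net[k] is the best of p[i]+net[k−i] over all sellable i≤k, charging 1 whenever i<k.
net[1] = 1
net[2] = 5
net[3] = 5  (first piece 1, then net[2]=5)
net[4] = 13
net[5] = 13  (first piece 1, then net[4]=13)
net[6] = 17  (first piece 2, then net[4]=13)
net[7] = 18
net[8] = 25  (first piece 4, then net[4]=13)
net[9] = 25  (first piece 1, then net[8]=25)
net[10] = 29  (first piece 2, then net[8]=25)
net[11] = 30  (first piece 4, then net[7]=18)
One optimal plan: pieces 7 + 4 (1 cut) → $31 − $1 = $30.

30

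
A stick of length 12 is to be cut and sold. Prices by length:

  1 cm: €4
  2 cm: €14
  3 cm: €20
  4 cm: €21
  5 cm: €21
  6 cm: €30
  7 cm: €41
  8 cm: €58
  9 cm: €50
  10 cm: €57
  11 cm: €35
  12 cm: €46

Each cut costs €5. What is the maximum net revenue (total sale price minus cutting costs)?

76

Let v[k] be the best obtainable value from length k. For each k, try every first piece i and keep the best of price[i] + v[k−i] minus the 5 cut fee when i<k.
v[1] = 4
v[2] = 14
v[3] = 20
v[4] = 23  (first piece 2, then v[2]=14)
v[5] = 29  (first piece 2, then v[3]=20)
v[6] = 35  (first piece 3, then v[3]=20)
v[7] = 41
v[8] = 58
v[9] = 57  (first piece 1, then v[8]=58)
v[10] = 67  (first piece 2, then v[8]=58)
v[11] = 73  (first piece 3, then v[8]=58)
v[12] = 76  (first piece 2, then v[10]=67)
One optimal plan: pieces 8 + 2 + 2 (2 cuts) → €86 − €10 = €76.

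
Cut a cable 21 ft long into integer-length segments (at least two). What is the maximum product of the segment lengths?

2187

Fill m[k] for k=2..21: at each k try every first piece i and multiply by the better of (k−i) uncut or m[k−i].
m[2] = 1·max(1,0) = 1·1 = 1
m[3] = max(1·2, 2·1) = 2
m[4] = max(1·3, 2·2, 3·1) = 4
m[5] = max(1·4, 2·3, 3·2, 4·1) = 6
m[6] = max(1·6, 2·4, 3·3, 4·2, 5·1) = 9
m[7] = max(1·9, 2·6, 3·4, 4·3, 5·2, 6·1) = 12
m[8] = max(1·12, 2·9, 3·6, …, 6·2, 7·1) = 18
m[9] = max(1·18, 2·12, 3·9, …, 7·2, 8·1) = 27
m[10] = max(1·27, 2·18, 3·12, …, 8·2, 9·1) = 36
m[11] = max(1·36, 2·27, 3·18, …, 9·2, 10·1) = 54
m[12] = max(1·54, 2·36, 3·27, …, 10·2, 11·1) = 81
m[13] = max(1·81, 2·54, 3·36, …, 11·2, 12·1) = 108
m[14] = max(1·108, 2·81, 3·54, …, 12·2, 13·1) = 162
m[15] = max(1·162, 2·108, 3·81, …, 13·2, 14·1) = 243
m[16] = max(1·243, 2·162, 3·108, …, 14·2, 15·1) = 324
m[17] = max(1·324, 2·243, 3·162, …, 15·2, 16·1) = 486
m[18] = max(1·486, 2·324, 3·243, …, 16·2, 17·1) = 729
m[19] = max(1·729, 2·486, 3·324, …, 17·2, 18·1) = 972
m[20] = max(1·972, 2·729, 3·486, …, 18·2, 19·1) = 1458
m[21] = max(1·1458, 2·972, 3·729, …, 19·2, 20·1) = 2187
One optimal split: 3 + 3 + 3 + 3 + 3 + 3 + 3; product 3·3·3·3·3·3·3 = 2187.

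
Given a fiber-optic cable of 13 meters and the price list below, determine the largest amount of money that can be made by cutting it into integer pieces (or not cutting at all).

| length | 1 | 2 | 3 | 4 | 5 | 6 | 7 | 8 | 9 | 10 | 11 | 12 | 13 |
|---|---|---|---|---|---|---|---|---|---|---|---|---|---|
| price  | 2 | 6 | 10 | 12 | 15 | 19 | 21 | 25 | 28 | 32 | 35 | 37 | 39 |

42

Build R[k] bottom-up: R[k] = max over allowed piece i of (p[i] + R[k−i]).
R[1] = 2
R[2] = 6
R[3] = 10
R[4] = 12  (first piece 1, then R[3]=10)
R[5] = 16  (first piece 2, then R[3]=10)
R[6] = 20  (first piece 3, then R[3]=10)
R[7] = 22  (first piece 1, then R[6]=20)
R[8] = 26  (first piece 2, then R[6]=20)
R[9] = 30  (first piece 3, then R[6]=20)
R[10] = 32  (first piece 1, then R[9]=30)
R[11] = 36  (first piece 2, then R[9]=30)
R[12] = 40  (first piece 3, then R[9]=30)
R[13] = 42  (first piece 1, then R[12]=40)
One optimal cutting: 3 + 3 + 3 + 3 + 1 → $10 + $10 + $10 + $10 + $2 = $42.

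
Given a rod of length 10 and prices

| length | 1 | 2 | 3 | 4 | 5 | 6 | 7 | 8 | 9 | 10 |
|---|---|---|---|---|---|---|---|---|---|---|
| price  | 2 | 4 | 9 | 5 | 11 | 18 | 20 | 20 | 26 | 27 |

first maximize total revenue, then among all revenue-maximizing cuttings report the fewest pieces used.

Let r[k] be the best obtainable value from length k. For each k, try every first piece i and keep the best of price[i] + r[k−i].
r[1] = 2
r[2] = max(2+2, 4+0) = 4
r[3] = max(2+4, 4+2, 9+0) = 9
r[4] = max(2+9, 4+4, 9+2, 5+0) = 11
r[5] = max(2+11, 4+9, 9+4, 5+2, 11+0) = 13
r[6] = max(2+13, 4+11, 9+9, 5+4, 11+2, 18+0) = 18
r[7] = max(2+18, 4+13, 9+11, …, 18+2, 20+0) = 20
r[8] = max(2+20, 4+18, 9+13, …, 20+2, 20+0) = 22
r[9] = max(2+22, 4+20, 9+18, …, 20+2, 26+0) = 27
r[10] = max(2+27, 4+22, 9+20, …, 26+2, 27+0) = 29
Maximum revenue is 29.
Now minimize piece count subject to staying optimal: for each k, pieces[k] = 1 + min over i with p[i]+r[k−i]=r[k] of pieces[k−i].
pieces[7] = 1
pieces[8] = 2
pieces[9] = 2
pieces[10] = 2

2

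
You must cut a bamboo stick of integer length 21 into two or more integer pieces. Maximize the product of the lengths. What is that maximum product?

Define m[k] = max over 1≤i<k of i · max(k−i, m[k−i]); the inner max lets the remainder stay uncut if that's better.
m[2] = 1·max(1,0) = 1·1 = 1
m[3] = 1·max(2,1) = 1·2 = 2
m[4] = 2·max(2,1) = 2·2 = 4
m[5] = 2·max(3,2) = 2·3 = 6
m[6] = 3·max(3,2) = 3·3 = 9
m[7] = 2·max(5,6) = 2·6 = 12
m[8] = 2·max(6,9) = 2·9 = 18
m[9] = 3·max(6,9) = 3·9 = 27
m[10] = 2·max(8,18) = 2·18 = 36
m[11] = 2·max(9,27) = 2·27 = 54
m[12] = 3·max(9,27) = 3·27 = 81
m[13] = 2·max(11,54) = 2·54 = 108
m[14] = 2·max(12,81) = 2·81 = 162
m[15] = 3·max(12,81) = 3·81 = 243
m[16] = 2·max(14,162) = 2·162 = 324
m[17] = 2·max(15,243) = 2·243 = 486
m[18] = 3·max(15,243) = 3·243 = 729
m[19] = 2·max(17,486) = 2·486 = 972
m[20] = 2·max(18,729) = 2·729 = 1458
m[21] = 3·max(18,729) = 3·729 = 2187
One optimal split: 3 + 3 + 3 + 3 + 3 + 3 + 3; product 3·3·3·3·3·3·3 = 2187.

2187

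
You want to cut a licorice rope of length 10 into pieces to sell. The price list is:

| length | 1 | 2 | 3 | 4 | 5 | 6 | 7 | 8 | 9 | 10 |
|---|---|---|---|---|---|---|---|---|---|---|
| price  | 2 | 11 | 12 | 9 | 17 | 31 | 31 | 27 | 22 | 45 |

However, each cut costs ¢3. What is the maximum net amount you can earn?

47

Consider every possible first cut. r[k] is the best of p[i]+r[k−i] over all sellable i≤k, charging 3 whenever i<k.
r[1] = 2
r[2] = max(2+2-3, 11+0) = 11
r[3] = max(2+11-3, 11+2-3, 12+0) = 12
r[4] = max(2+12-3, 11+11-3, 12+2-3, 9+0) = 19
r[5] = max(2+19-3, 11+12-3, 12+11-3, 9+2-3, 17+0) = 20
r[6] = max(2+20-3, 11+19-3, 12+12-3, 9+11-3, 17+2-3, 31+0) = 31
r[7] = max(2+31-3, 11+20-3, 12+19-3, …, 31+2-3, 31+0) = 31
r[8] = max(2+31-3, 11+31-3, 12+20-3, …, 31+2-3, 27+0) = 39
r[9] = max(2+39-3, 11+31-3, 12+31-3, …, 27+2-3, 22+0) = 40
r[10] = max(2+40-3, 11+39-3, 12+31-3, …, 22+2-3, 45+0) = 47
One optimal plan: pieces 6 + 2 + 2 (2 cuts) → ¢53 − ¢6 = ¢47.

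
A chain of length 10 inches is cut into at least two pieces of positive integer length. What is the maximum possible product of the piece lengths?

Let prod[k] be the best product for length k (with at least one cut). For each first piece i, the rest contributes max(k−i, prod[k−i]).
prod[2] = 1×max(1,0) = 1×1 = 1
prod[3] = max(1×2, 2×1) = 2
prod[4] = max(1×3, 2×2, 3×1) = 4
prod[5] = max(1×4, 2×3, 3×2, 4×1) = 6
prod[6] = max(1×6, 2×4, 3×3, 4×2, 5×1) = 9
prod[7] = max(1×9, 2×6, 3×4, 4×3, 5×2, 6×1) = 12
prod[8] = max(1×12, 2×9, 3×6, …, 6×2, 7×1) = 18
prod[9] = max(1×18, 2×12, 3×9, …, 7×2, 8×1) = 27
prod[10] = max(1×27, 2×18, 3×12, …, 8×2, 9×1) = 36
One optimal split: 3 + 3 + 2 + 2; product 3×3×2×2 = 36.

36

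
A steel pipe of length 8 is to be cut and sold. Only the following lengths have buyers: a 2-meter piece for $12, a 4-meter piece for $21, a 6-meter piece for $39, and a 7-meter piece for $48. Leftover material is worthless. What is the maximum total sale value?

51

Let f[k] be the best obtainable value from length k. For each k, try every first piece i and keep the best of price[i] + f[k−i].
f[1] = 0
f[2] = 12
f[3] = 12
f[4] = max(12+12, 21+0) = 24
f[5] = max(12+12, 21+0) = 24
f[6] = max(12+24, 21+12, 39+0) = 39
f[7] = max(12+24, 21+12, 39+0, 48+0) = 48
f[8] = max(12+39, 21+24, 39+12, 48+0) = 51
One optimal cutting: 6 + 2 → $51.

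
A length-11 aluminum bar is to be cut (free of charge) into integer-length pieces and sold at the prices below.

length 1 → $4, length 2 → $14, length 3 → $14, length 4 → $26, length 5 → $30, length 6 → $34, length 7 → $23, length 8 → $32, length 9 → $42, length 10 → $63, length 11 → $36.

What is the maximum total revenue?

74

Build R[k] bottom-up: R[k] = max over allowed piece i of (p[i] + R[k−i]).
R[1] = 4
R[2] = 14
R[3] = 18  (first piece 1, then R[2]=14)
R[4] = 28  (first piece 2, then R[2]=14)
R[5] = 32  (first piece 1, then R[4]=28)
R[6] = 42  (first piece 2, then R[4]=28)
R[7] = 46  (first piece 1, then R[6]=42)
R[8] = 56  (first piece 2, then R[6]=42)
R[9] = 60  (first piece 1, then R[8]=56)
R[10] = 70  (first piece 2, then R[8]=56)
R[11] = 74  (first piece 1, then R[10]=70)
One optimal cutting: 2 + 2 + 2 + 2 + 2 + 1 → $14 + $14 + $14 + $14 + $14 + $4 = $74.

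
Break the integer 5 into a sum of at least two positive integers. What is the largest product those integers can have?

6

Fill f[k] for k=2..5: at each k try every first piece i and multiply by the better of (k−i) uncut or f[k−i].
f[2] = 1·max(1,0) = 1·1 = 1
f[3] = max(1·2, 2·1) = 2
f[4] = max(1·3, 2·2, 3·1) = 4
f[5] = max(1·4, 2·3, 3·2, 4·1) = 6
One optimal split: 3 + 2; product 3·2 = 6.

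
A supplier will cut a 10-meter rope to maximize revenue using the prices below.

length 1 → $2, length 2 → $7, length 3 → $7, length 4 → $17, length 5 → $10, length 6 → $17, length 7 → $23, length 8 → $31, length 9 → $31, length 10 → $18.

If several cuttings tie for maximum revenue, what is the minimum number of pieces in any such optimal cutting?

3

Consider every possible first cut. r[k] is the best of p[i]+r[k−i] over all sellable i≤k.
r[1] = 2
r[2] = max(2+2, 7+0) = 7
r[3] = max(2+7, 7+2, 7+0) = 9
r[4] = max(2+9, 7+7, 7+2, 17+0) = 17
r[5] = max(2+17, 7+9, 7+7, 17+2, 10+0) = 19
r[6] = max(2+19, 7+17, 7+9, 17+7, 10+2, 17+0) = 24
r[7] = max(2+24, 7+19, 7+17, …, 17+2, 23+0) = 26
r[8] = max(2+26, 7+24, 7+19, …, 23+2, 31+0) = 34
r[9] = max(2+34, 7+26, 7+24, …, 31+2, 31+0) = 36
r[10] = max(2+36, 7+34, 7+26, …, 31+2, 18+0) = 41
Maximum revenue is $41.
Now minimize piece count subject to staying optimal: for each k, pieces[k] = 1 + min over i with p[i]+r[k−i]=r[k] of pieces[k−i].
pieces[7] = 3
pieces[8] = 2
pieces[9] = 3
pieces[10] = 3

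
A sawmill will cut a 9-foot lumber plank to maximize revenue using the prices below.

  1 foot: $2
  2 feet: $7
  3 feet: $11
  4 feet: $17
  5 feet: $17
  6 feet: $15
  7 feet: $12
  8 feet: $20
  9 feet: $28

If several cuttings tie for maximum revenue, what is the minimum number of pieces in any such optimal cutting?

Build r[k] bottom-up: r[k] = max over allowed piece i of (p[i] + r[k−i]).
r[1] = 2
r[2] = max(2+2, 7+0) = 7
r[3] = max(2+7, 7+2, 11+0) = 11
r[4] = max(2+11, 7+7, 11+2, 17+0) = 17
r[5] = max(2+17, 7+11, 11+7, 17+2, 17+0) = 19
r[6] = max(2+19, 7+17, 11+11, 17+7, 17+2, 15+0) = 24
r[7] = max(2+24, 7+19, 11+17, …, 15+2, 12+0) = 28
r[8] = max(2+28, 7+24, 11+19, …, 12+2, 20+0) = 34
r[9] = max(2+34, 7+28, 11+24, …, 20+2, 28+0) = 36
Maximum revenue is $36.
Now minimize piece count subject to staying optimal: for each k, pieces[k] = 1 + min over i with p[i]+r[k−i]=r[k] of pieces[k−i].
pieces[6] = 2
pieces[7] = 2
pieces[8] = 2
pieces[9] = 3

3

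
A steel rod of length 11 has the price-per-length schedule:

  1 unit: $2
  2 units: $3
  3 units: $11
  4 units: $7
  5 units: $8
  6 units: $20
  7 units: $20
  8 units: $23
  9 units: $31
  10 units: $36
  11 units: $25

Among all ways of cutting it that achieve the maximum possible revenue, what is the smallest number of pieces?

Let r[k] be the best obtainable value from length k. For each k, try every first piece i and keep the best of price[i] + r[k−i].
r[1] = 2
r[2] = 4  (first piece 1, then r[1]=2)
r[3] = 11
r[4] = 13  (first piece 1, then r[3]=11)
r[5] = 15  (first piece 1, then r[4]=13)
r[6] = 22  (first piece 3, then r[3]=11)
r[7] = 24  (first piece 1, then r[6]=22)
r[8] = 26  (first piece 1, then r[7]=24)
r[9] = 33  (first piece 3, then r[6]=22)
r[10] = 36
r[11] = 38  (first piece 1, then r[10]=36)
Maximum revenue is $38.
Now minimize piece count subject to staying optimal: for each k, pieces[k] = 1 + min over i with p[i]+r[k−i]=r[k] of pieces[k−i].
pieces[8] = 4
pieces[9] = 3
pieces[10] = 1
pieces[11] = 2

2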